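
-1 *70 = -70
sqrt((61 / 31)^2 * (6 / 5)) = 61 * sqrt(30) / 155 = 2.16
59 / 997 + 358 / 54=180056 / 26919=6.69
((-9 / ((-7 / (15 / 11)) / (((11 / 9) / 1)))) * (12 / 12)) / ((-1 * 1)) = -15 / 7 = -2.14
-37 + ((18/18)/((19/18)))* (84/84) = -685/19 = -36.05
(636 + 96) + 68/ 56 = 10265/ 14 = 733.21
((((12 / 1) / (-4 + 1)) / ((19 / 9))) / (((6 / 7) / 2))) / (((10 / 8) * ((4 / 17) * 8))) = -357 / 190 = -1.88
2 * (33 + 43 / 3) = 284 / 3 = 94.67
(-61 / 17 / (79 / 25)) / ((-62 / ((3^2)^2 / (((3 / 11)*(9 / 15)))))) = 754875 / 83266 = 9.07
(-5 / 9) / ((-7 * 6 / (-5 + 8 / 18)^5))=-579281005 / 22320522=-25.95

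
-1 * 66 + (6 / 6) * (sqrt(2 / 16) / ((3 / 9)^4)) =-66 + 81 * sqrt(2) / 4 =-37.36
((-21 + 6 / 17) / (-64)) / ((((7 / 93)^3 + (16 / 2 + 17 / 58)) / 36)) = 73687949127 / 52620523096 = 1.40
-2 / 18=-1 / 9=-0.11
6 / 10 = 3 / 5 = 0.60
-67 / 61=-1.10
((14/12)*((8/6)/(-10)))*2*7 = -98/45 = -2.18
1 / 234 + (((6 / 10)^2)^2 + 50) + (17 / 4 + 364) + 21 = 128519783 / 292500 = 439.38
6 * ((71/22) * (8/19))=1704/209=8.15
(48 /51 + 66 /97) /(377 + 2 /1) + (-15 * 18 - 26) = -184988742 /624971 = -296.00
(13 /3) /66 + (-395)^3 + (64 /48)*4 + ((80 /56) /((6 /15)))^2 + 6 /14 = -597932866961 /9702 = -61629856.42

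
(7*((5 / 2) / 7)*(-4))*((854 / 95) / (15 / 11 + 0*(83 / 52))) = -65.92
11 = 11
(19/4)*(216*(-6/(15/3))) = -6156/5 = -1231.20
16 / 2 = 8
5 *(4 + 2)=30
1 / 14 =0.07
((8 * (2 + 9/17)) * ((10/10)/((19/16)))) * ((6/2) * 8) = 132096/323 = 408.97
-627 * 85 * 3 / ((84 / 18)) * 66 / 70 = -3165723 / 98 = -32303.30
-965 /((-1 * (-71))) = -965 /71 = -13.59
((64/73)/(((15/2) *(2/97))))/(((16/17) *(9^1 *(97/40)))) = 544/1971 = 0.28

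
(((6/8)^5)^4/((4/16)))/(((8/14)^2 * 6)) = 56950811883/8796093022208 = 0.01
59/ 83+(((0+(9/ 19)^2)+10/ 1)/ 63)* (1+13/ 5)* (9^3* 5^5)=279164320343/ 209741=1330995.47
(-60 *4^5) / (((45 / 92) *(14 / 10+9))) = -12077.95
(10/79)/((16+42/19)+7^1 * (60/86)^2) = 175655/29998433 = 0.01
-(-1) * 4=4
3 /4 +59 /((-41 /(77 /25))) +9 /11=-129167 /45100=-2.86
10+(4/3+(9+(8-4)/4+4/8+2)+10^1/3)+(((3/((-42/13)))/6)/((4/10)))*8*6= 361/42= 8.60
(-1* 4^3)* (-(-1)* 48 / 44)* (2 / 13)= -10.74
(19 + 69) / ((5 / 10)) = 176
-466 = -466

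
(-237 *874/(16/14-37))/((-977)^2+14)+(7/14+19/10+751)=300847961187/399317155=753.41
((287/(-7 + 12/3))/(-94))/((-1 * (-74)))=287/20868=0.01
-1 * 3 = -3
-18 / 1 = -18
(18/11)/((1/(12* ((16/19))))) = 3456/209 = 16.54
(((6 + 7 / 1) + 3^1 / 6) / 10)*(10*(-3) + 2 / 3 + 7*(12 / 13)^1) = -2007 / 65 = -30.88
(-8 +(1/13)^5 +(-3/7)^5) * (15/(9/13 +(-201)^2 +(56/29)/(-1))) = -2175555886500/731111740976617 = -0.00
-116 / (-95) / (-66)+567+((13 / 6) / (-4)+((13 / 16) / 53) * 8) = 566.56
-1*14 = -14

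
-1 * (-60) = 60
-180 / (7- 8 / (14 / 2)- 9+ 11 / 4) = 5040 / 11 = 458.18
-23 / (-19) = 23 / 19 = 1.21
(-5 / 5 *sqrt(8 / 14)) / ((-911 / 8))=16 *sqrt(7) / 6377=0.01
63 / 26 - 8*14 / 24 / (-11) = 2443 / 858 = 2.85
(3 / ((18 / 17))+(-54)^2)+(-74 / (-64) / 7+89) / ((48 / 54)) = 16230919 / 5376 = 3019.14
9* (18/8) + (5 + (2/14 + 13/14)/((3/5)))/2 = 331/14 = 23.64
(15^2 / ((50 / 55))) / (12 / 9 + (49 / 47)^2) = 102.26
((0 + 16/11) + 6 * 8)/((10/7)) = 1904/55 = 34.62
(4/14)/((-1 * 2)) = -1/7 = -0.14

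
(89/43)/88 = 89/3784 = 0.02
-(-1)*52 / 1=52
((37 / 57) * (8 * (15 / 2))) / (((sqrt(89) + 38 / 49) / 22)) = 83.93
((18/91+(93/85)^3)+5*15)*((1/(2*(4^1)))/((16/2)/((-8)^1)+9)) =2137826931/1788332000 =1.20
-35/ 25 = -7/ 5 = -1.40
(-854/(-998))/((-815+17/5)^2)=10675/8217214636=0.00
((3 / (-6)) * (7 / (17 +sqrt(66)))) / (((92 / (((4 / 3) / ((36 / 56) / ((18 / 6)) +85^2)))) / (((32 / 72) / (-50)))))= 1666 / 350199272475 - 98 * sqrt(66) / 350199272475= 0.00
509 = 509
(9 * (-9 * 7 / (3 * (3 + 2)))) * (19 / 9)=-399 / 5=-79.80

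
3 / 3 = 1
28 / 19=1.47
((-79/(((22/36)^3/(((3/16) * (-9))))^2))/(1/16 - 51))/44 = 1.93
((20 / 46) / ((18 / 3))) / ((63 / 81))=15 / 161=0.09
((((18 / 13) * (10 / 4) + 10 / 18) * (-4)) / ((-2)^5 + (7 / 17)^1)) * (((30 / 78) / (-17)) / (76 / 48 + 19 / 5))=-188000 / 87939657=-0.00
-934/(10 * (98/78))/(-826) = 18213/202370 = 0.09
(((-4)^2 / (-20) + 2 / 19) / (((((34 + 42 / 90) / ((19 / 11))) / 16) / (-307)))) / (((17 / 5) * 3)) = 147360 / 8789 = 16.77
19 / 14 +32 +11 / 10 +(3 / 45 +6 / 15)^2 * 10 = 2308 / 63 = 36.63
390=390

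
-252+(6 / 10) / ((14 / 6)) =-8811 / 35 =-251.74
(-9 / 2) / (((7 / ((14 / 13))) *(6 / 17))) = -51 / 26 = -1.96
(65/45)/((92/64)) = 208/207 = 1.00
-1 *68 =-68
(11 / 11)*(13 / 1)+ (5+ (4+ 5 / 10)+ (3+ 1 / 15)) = 767 / 30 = 25.57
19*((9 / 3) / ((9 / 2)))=38 / 3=12.67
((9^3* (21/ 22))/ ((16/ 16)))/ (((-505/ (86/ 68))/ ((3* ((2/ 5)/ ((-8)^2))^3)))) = -1974861/ 1547223040000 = -0.00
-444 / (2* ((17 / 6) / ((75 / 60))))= -1665 / 17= -97.94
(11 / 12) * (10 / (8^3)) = 55 / 3072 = 0.02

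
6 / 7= 0.86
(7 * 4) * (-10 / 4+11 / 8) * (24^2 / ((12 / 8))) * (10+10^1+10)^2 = -10886400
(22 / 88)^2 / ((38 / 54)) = 27 / 304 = 0.09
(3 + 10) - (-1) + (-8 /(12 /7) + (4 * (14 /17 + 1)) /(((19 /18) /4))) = 36.97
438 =438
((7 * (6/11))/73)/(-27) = -14/7227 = -0.00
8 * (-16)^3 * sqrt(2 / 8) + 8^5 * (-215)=-7061504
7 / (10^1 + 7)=0.41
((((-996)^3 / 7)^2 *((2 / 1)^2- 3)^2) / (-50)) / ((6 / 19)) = -1545711312736945152 / 1225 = -1261805153254649.10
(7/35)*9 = 9/5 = 1.80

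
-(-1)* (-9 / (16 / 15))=-135 / 16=-8.44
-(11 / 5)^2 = -121 / 25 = -4.84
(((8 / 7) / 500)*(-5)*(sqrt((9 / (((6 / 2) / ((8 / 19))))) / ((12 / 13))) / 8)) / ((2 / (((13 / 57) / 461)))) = -13*sqrt(494) / 698968200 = -0.00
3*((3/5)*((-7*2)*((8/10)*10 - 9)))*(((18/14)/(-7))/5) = -162/175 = -0.93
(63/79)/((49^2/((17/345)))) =51/3116155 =0.00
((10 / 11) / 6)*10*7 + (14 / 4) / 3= 259 / 22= 11.77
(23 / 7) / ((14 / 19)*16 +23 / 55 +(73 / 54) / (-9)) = 11681010 / 42865319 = 0.27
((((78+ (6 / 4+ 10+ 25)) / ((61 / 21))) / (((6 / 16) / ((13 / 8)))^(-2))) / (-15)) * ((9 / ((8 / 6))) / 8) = -389529 / 3298880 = -0.12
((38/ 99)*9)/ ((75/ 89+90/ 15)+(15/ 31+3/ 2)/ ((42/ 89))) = 2935576/ 9387103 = 0.31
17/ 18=0.94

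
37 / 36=1.03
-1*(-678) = 678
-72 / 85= -0.85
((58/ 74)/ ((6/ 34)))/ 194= 493/ 21534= 0.02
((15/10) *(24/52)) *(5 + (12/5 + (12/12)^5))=378/65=5.82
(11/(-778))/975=-11/758550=-0.00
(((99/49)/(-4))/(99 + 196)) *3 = -297/57820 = -0.01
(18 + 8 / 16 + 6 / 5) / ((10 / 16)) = 788 / 25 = 31.52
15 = 15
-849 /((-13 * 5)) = 849 /65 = 13.06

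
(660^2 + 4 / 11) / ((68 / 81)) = 97029981 / 187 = 518876.90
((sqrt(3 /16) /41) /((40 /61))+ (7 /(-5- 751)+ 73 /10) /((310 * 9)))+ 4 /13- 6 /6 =-435749 /631800+ 61 * sqrt(3) /6560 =-0.67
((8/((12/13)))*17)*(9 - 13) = -1768/3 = -589.33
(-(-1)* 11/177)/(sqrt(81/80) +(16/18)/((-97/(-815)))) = 1669641600/197006873509 - 100601028* sqrt(5)/197006873509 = 0.01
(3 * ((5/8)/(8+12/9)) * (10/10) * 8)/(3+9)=15/112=0.13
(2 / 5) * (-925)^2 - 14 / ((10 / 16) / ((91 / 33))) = 56461058 / 165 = 342188.23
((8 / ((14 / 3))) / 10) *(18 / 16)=27 / 140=0.19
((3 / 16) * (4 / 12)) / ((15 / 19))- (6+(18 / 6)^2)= -3581 / 240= -14.92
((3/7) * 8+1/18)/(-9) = -0.39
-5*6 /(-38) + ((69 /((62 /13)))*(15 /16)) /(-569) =8211075 /10724512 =0.77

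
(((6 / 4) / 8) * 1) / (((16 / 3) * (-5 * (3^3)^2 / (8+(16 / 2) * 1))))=-1 / 6480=-0.00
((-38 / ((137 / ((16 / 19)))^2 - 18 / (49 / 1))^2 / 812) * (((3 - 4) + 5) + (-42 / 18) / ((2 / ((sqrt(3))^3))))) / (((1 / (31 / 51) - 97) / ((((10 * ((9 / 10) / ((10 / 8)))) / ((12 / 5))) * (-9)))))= -178740559872 / 2362213859634035467559 + 156397989888 * sqrt(3) / 2362213859634035467559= 0.00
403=403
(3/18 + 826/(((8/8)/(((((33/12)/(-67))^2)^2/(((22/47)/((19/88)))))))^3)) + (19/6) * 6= 16166474640369171151629657549628363/843468242106217543750306542649344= 19.17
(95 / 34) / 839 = 95 / 28526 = 0.00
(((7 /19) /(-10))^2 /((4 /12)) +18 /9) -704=-702.00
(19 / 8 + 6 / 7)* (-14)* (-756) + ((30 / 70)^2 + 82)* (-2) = 1668187 / 49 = 34044.63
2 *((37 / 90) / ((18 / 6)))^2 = 0.04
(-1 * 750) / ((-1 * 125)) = 6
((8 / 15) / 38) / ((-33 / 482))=-1928 / 9405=-0.20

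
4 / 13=0.31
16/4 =4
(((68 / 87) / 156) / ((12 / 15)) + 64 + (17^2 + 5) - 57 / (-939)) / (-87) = -1521081361 / 369579132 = -4.12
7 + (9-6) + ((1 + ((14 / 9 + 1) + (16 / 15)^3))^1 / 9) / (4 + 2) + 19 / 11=11843653 / 1002375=11.82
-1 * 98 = -98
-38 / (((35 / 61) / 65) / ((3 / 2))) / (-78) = 1159 / 14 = 82.79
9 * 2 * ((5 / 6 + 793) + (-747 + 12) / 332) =2365359 / 166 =14249.15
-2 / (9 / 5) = -1.11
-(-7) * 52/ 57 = 364/ 57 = 6.39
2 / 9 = 0.22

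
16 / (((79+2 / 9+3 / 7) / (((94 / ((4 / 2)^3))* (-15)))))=-35.40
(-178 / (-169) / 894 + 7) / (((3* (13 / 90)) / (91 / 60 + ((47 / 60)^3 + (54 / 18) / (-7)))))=125450645329 / 4949577360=25.35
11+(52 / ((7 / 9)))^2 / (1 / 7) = 219101 / 7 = 31300.14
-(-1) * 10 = 10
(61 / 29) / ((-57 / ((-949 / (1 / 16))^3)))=213544514719744 / 1653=129186034313.21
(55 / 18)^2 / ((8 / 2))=3025 / 1296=2.33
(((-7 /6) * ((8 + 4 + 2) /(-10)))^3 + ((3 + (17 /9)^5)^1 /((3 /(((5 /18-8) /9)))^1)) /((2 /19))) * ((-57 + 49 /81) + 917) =-59491.13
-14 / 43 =-0.33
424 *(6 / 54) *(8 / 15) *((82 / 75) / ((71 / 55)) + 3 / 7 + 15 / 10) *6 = 418.43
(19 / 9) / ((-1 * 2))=-19 / 18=-1.06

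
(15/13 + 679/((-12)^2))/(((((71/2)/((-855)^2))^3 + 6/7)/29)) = 96812033265638718890625/487541145868224639802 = 198.57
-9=-9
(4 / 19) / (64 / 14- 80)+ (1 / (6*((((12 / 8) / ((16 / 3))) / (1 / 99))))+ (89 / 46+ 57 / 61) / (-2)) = -18544345 / 12955302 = -1.43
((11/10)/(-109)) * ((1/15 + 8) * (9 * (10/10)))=-3993/5450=-0.73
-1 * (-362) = 362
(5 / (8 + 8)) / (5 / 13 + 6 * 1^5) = 65 / 1328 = 0.05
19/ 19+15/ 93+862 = 26758/ 31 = 863.16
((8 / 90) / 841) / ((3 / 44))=176 / 113535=0.00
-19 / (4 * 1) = -19 / 4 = -4.75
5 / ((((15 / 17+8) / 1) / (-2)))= -1.13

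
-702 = -702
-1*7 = -7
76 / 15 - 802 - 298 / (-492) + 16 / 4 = -974563 / 1230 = -792.33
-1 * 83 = -83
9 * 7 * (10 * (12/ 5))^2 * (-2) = -72576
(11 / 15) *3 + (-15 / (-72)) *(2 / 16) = 2137 / 960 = 2.23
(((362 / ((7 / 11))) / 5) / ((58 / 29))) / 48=1991 / 1680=1.19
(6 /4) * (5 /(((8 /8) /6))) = 45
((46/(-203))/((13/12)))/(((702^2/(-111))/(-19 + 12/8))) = -4255/5160753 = -0.00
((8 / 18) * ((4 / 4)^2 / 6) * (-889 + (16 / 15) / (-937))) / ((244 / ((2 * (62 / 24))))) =-387342241 / 277783020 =-1.39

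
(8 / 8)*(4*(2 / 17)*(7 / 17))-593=-171321 / 289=-592.81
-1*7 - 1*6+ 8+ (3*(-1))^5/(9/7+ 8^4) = -145106/28681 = -5.06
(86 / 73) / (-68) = -43 / 2482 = -0.02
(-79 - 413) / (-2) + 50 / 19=4724 / 19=248.63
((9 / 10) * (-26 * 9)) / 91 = -81 / 35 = -2.31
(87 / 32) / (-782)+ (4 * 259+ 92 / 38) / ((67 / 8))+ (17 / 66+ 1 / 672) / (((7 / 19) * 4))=12791367119761 / 103020855168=124.16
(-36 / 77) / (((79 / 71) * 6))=-426 / 6083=-0.07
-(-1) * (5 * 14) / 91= 10 / 13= 0.77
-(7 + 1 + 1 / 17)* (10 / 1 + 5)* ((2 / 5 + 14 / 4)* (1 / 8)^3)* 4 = -16029 / 4352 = -3.68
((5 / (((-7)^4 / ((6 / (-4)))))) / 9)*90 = -75 / 2401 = -0.03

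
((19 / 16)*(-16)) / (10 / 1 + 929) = -19 / 939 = -0.02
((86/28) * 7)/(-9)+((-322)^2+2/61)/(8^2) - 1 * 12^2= 25889507/17568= 1473.67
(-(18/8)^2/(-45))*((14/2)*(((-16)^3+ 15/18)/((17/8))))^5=-9633505145223189272938224448/191680695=-50258087520097886085.70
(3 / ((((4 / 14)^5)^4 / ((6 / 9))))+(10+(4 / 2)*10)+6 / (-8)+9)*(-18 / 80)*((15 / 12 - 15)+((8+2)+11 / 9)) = 86559012352.32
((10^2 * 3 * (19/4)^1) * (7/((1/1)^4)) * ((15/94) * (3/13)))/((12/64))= 1197000/611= 1959.08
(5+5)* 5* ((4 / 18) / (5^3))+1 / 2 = 53 / 90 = 0.59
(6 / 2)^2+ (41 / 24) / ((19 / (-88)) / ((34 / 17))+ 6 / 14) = 16979 / 1185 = 14.33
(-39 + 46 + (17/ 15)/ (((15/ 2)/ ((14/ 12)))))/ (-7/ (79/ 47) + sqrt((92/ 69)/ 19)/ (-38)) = -215887717759/ 125283870900 + 143599169*sqrt(57)/ 375851612700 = -1.72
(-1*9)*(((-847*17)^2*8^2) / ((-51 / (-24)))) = -56198951424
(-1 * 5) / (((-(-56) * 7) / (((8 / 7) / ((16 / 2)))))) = -5 / 2744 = -0.00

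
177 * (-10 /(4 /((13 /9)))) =-3835 /6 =-639.17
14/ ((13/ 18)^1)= 252/ 13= 19.38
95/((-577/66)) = -10.87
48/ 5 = 9.60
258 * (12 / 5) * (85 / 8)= 6579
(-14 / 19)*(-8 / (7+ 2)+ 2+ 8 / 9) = -28 / 19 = -1.47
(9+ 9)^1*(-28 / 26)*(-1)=252 / 13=19.38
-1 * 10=-10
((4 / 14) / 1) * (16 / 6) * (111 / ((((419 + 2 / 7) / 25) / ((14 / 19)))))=41440 / 11153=3.72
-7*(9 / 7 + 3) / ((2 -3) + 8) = -30 / 7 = -4.29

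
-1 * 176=-176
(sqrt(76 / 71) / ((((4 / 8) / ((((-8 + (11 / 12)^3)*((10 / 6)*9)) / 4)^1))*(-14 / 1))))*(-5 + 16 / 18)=-2311205*sqrt(1349) / 5152896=-16.47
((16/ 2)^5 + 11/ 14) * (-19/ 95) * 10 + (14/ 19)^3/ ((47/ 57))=-7783774197/ 118769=-65537.09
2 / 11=0.18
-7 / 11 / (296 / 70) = -245 / 1628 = -0.15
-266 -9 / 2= -541 / 2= -270.50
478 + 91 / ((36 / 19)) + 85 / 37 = 703729 / 1332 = 528.33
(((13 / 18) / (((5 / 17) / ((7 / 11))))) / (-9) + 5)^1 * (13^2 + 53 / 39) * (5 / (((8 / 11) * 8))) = 71427983 / 101088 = 706.59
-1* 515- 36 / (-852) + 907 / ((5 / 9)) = 396763 / 355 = 1117.64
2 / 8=1 / 4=0.25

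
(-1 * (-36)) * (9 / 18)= 18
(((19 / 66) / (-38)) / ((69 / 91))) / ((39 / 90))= -35 / 1518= -0.02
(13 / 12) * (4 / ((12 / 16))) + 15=187 / 9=20.78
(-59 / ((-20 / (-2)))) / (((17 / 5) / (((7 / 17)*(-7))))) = 2891 / 578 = 5.00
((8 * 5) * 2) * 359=28720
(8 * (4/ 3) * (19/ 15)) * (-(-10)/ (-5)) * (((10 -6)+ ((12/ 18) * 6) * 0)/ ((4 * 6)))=-608/ 135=-4.50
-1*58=-58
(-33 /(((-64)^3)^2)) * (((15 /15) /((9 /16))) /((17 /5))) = -55 /219043332096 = -0.00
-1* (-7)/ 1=7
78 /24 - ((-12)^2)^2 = -82931 /4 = -20732.75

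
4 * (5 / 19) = 20 / 19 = 1.05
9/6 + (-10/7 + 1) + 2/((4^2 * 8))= 487/448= 1.09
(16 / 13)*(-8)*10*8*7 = -71680 / 13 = -5513.85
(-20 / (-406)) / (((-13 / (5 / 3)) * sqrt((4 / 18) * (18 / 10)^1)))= -25 * sqrt(10) / 7917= -0.01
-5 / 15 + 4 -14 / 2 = -10 / 3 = -3.33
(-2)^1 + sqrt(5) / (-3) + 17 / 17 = -1 - sqrt(5) / 3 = -1.75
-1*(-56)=56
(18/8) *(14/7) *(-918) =-4131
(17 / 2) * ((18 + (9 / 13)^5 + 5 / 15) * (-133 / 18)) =-23286335191 / 20049822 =-1161.42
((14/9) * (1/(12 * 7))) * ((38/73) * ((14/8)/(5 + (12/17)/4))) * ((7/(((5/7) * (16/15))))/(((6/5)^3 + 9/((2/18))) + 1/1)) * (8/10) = 2769725/9681636096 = 0.00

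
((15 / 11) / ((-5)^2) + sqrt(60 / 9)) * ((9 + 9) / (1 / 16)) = 864 / 55 + 192 * sqrt(15) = 759.32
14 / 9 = 1.56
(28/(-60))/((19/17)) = -119/285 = -0.42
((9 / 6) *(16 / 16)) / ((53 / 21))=63 / 106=0.59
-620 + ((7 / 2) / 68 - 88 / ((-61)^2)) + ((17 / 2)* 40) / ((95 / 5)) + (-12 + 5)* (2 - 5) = -5587096795 / 9615064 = -581.08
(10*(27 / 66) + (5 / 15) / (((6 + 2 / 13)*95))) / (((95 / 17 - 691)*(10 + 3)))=-0.00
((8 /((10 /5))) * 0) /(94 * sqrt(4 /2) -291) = 0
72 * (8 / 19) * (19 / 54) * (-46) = -1472 / 3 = -490.67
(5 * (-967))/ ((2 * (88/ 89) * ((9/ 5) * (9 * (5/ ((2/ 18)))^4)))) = -86063/ 2338340400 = -0.00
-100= -100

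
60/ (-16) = -15/ 4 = -3.75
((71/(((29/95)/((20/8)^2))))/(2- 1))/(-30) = -33725/696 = -48.46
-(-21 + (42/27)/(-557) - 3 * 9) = 240638/5013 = 48.00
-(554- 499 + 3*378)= -1189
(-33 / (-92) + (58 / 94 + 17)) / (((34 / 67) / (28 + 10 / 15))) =74643829 / 73508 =1015.45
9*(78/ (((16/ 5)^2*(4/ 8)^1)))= 8775/ 64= 137.11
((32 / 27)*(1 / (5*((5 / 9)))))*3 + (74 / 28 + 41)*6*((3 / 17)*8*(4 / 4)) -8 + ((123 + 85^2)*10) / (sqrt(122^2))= 175169788 / 181475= 965.26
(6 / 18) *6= 2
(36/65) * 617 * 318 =7063416/65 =108667.94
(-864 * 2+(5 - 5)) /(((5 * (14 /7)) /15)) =-2592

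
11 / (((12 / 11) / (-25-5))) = -605 / 2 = -302.50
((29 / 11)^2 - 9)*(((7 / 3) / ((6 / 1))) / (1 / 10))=-8680 / 1089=-7.97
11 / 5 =2.20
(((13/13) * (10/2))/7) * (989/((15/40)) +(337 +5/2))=89305/42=2126.31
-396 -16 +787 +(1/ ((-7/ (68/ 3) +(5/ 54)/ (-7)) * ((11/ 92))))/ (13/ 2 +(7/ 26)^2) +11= 25760950786/ 67428449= 382.05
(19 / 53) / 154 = 19 / 8162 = 0.00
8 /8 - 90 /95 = 1 /19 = 0.05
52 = 52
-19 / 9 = -2.11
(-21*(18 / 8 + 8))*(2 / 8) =-861 / 16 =-53.81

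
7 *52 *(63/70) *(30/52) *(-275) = -51975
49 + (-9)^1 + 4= 44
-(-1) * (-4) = -4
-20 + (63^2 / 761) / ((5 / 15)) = -3313 / 761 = -4.35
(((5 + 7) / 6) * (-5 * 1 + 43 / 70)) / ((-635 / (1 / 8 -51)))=-124949 / 177800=-0.70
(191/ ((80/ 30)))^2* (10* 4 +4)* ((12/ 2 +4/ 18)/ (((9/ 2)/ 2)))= 5618074/ 9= 624230.44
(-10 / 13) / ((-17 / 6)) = 60 / 221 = 0.27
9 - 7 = 2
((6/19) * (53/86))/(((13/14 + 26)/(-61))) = -135786/308009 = -0.44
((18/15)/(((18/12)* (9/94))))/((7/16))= 6016/315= 19.10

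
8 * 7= 56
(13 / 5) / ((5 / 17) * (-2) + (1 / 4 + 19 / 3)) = 2652 / 6115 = 0.43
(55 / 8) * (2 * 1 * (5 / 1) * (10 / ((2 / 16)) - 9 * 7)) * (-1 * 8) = -9350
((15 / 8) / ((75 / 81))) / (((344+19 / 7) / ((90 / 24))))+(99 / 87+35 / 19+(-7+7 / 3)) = -71238493 / 42792864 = -1.66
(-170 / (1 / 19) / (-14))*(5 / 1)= 8075 / 7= 1153.57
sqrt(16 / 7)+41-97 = -56+4 * sqrt(7) / 7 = -54.49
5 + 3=8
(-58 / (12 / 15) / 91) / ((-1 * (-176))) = -145 / 32032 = -0.00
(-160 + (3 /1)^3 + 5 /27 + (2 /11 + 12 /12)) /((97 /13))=-508235 /28809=-17.64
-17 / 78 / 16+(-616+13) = -752561 / 1248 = -603.01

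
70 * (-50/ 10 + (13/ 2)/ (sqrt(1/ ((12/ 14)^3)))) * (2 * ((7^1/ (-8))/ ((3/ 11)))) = 13475/ 6 - 715 * sqrt(42)/ 2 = -71.03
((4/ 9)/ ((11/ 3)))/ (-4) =-0.03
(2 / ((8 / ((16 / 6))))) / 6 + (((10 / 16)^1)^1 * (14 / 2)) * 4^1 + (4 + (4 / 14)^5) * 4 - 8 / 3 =9363803 / 302526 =30.95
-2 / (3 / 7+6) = -14 / 45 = -0.31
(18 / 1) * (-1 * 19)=-342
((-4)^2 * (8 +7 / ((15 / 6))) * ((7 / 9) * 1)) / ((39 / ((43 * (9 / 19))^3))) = 12983175072 / 445835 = 29121.03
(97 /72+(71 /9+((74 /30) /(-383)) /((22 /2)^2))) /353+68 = 400624343507 /5889268440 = 68.03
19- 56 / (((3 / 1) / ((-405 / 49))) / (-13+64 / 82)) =-535627 / 287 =-1866.30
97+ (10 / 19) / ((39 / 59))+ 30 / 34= 1243054 / 12597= 98.68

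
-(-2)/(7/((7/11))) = 2/11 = 0.18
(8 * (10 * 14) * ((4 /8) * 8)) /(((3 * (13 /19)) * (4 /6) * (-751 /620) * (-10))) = 2638720 /9763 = 270.28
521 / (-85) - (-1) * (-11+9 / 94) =-136099 / 7990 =-17.03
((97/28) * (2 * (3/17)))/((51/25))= 2425/4046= 0.60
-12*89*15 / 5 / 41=-3204 / 41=-78.15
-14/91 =-2/13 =-0.15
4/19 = 0.21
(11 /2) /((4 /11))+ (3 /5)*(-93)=-1627 /40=-40.68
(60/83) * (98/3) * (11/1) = 21560/83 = 259.76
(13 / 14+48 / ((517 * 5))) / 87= 34277 / 3148530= 0.01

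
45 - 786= -741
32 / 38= 16 / 19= 0.84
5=5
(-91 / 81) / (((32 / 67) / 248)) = -583.35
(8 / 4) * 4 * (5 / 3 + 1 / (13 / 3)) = 592 / 39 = 15.18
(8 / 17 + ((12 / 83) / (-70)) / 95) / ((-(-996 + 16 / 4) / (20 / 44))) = 0.00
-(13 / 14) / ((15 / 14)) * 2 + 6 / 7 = -0.88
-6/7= -0.86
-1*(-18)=18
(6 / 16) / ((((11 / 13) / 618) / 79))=21637.02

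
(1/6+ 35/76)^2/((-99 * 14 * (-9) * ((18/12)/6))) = 1859/14737464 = 0.00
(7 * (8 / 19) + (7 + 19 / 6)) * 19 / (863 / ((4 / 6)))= 1495 / 7767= 0.19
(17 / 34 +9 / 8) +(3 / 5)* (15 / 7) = 163 / 56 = 2.91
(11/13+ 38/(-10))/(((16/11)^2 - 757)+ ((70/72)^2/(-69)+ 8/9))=2077498368/530309504465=0.00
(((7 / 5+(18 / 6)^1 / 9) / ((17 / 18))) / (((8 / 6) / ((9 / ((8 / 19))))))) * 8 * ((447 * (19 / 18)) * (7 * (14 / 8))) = 925117011 / 680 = 1360466.19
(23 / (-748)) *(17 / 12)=-23 / 528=-0.04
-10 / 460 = -0.02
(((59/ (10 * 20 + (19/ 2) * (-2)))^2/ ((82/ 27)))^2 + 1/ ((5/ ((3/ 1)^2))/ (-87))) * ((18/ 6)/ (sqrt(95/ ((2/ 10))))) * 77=-68700318525386163 * sqrt(19)/ 180418892640100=-1659.79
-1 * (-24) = 24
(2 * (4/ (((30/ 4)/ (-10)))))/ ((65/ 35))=-224/ 39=-5.74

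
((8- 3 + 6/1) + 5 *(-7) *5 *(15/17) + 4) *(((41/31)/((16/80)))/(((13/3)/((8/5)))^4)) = -6447734784/376291175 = -17.13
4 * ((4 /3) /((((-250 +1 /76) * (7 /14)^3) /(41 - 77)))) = 6.14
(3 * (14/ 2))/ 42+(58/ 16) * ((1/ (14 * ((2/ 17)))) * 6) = 1535/ 112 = 13.71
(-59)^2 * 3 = 10443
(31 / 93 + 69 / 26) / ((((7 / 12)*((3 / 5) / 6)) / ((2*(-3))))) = -27960 / 91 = -307.25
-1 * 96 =-96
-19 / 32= -0.59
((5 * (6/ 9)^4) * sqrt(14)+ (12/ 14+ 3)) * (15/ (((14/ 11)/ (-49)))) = -4455/ 2 - 15400 * sqrt(14)/ 27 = -4361.63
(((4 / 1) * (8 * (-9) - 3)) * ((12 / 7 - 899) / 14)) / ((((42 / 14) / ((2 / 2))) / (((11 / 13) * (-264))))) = -912001200 / 637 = -1431713.03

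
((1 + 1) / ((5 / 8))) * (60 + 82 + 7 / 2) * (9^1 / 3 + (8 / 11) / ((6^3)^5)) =188132766953569 / 134688407040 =1396.80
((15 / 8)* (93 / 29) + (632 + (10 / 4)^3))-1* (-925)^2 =-49588339 / 58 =-854971.36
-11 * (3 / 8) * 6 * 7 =-693 / 4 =-173.25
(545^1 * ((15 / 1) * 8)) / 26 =32700 / 13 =2515.38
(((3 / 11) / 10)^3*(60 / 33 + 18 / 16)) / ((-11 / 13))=-90909 / 1288408000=-0.00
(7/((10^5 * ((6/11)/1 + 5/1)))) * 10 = 77/610000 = 0.00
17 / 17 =1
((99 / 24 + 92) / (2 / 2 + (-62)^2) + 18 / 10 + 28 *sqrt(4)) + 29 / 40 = 1171 / 20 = 58.55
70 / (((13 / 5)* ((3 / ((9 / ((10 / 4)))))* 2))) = 210 / 13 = 16.15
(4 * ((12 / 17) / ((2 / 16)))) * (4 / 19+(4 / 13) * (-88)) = -2548224 / 4199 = -606.86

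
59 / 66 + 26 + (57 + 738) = 821.89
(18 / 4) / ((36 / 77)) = 9.62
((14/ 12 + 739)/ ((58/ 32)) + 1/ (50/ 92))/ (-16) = -446101/ 17400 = -25.64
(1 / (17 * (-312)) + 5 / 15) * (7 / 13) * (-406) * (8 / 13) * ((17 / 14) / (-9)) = 119567 / 19773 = 6.05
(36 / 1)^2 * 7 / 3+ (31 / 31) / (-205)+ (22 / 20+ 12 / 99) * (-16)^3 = -13381777 / 6765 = -1978.09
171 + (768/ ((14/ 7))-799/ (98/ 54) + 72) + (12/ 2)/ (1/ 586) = 181434/ 49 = 3702.73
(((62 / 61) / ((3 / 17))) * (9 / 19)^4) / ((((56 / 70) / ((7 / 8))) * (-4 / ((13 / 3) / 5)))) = -34960653 / 508773184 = -0.07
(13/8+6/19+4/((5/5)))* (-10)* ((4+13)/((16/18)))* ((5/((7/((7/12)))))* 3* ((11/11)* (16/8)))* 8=-3453975/152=-22723.52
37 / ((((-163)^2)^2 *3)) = 37 / 2117735283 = 0.00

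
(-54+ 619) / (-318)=-565 / 318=-1.78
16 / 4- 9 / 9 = 3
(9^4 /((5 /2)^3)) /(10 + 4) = 26244 /875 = 29.99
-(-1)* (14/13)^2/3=196/507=0.39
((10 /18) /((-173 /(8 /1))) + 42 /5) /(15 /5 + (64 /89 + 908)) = 0.01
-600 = -600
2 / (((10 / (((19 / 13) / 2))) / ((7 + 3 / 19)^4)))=171051008 / 445835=383.66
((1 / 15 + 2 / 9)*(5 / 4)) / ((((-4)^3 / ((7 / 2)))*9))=-91 / 41472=-0.00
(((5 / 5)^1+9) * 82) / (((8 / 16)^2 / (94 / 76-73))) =-235383.16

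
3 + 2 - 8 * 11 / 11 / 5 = 17 / 5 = 3.40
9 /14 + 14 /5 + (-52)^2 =189521 /70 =2707.44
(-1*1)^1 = -1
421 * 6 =2526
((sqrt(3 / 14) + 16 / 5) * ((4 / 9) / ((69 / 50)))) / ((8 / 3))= 25 * sqrt(42) / 2898 + 80 / 207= 0.44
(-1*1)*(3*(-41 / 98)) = 123 / 98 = 1.26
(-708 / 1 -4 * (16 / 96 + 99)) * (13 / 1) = -43082 / 3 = -14360.67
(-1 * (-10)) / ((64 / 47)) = 7.34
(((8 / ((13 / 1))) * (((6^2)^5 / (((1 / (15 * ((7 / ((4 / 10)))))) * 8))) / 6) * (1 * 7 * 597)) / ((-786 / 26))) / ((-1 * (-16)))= -230314719600 / 131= -1758127630.53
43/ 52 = 0.83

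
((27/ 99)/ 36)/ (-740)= -1/ 97680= -0.00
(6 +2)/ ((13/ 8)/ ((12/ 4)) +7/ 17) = 3264/ 389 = 8.39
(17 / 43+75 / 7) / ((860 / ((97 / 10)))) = 40546 / 323575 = 0.13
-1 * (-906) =906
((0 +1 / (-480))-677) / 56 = -46423 / 3840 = -12.09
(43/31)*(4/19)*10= 1720/589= 2.92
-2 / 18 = -1 / 9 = -0.11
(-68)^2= 4624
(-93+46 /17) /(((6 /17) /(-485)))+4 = 744499 /6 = 124083.17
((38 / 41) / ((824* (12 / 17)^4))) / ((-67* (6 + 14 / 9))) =-93347 / 10430337024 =-0.00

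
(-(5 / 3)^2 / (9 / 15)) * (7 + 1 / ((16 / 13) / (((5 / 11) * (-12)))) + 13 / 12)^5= -101623752150125 / 33812979552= -3005.47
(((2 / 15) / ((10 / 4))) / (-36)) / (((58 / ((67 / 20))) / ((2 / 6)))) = -67 / 2349000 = -0.00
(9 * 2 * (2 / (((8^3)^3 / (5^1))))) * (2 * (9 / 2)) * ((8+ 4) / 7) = 1215 / 58720256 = 0.00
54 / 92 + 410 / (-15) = -3691 / 138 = -26.75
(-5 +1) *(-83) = 332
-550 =-550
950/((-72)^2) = 475/2592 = 0.18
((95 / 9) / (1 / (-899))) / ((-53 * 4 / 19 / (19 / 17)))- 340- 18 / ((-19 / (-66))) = 548.00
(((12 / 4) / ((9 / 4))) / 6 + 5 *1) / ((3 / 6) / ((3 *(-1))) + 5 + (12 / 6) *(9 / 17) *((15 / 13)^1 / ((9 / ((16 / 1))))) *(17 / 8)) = 1222 / 2211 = 0.55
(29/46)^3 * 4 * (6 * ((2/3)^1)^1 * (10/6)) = 6.68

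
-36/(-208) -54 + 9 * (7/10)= -12357/260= -47.53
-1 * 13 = -13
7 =7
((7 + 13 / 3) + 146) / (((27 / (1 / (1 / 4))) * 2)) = 944 / 81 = 11.65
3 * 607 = 1821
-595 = -595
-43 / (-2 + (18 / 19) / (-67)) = 54739 / 2564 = 21.35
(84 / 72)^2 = 49 / 36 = 1.36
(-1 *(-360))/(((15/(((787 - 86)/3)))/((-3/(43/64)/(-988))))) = 269184/10621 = 25.34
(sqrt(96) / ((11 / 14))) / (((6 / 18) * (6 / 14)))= 87.29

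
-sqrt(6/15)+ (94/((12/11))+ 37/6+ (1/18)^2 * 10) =14963/162 -sqrt(10)/5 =91.73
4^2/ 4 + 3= 7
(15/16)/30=0.03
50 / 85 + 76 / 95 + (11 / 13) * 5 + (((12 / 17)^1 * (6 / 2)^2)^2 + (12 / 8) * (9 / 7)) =12599177 / 262990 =47.91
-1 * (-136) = 136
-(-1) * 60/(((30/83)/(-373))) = -61918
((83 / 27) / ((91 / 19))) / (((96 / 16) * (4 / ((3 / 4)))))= 1577 / 78624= 0.02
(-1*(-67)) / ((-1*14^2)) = -0.34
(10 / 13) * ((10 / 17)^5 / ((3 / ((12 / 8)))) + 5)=5499450 / 1419857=3.87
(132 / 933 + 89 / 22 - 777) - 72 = -844.81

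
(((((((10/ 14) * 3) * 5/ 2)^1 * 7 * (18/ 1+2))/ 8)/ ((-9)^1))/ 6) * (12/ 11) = -125/ 66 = -1.89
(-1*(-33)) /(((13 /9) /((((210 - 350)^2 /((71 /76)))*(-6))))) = -2654467200 /923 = -2875912.46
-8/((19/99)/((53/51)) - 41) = 6996/35693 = 0.20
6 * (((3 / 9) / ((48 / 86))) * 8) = 86 / 3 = 28.67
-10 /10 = -1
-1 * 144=-144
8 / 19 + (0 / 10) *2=8 / 19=0.42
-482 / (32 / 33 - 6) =7953 / 83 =95.82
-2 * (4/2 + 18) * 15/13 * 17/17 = -600/13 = -46.15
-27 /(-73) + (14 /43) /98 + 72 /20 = 436514 /109865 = 3.97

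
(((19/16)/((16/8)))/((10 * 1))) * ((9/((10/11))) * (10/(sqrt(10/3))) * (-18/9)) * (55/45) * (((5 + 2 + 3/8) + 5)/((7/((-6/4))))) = 682803 * sqrt(30)/179200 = 20.87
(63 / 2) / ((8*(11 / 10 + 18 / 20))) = 63 / 32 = 1.97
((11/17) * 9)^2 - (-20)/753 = 7385933/217617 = 33.94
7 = 7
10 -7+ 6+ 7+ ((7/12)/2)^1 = 391/24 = 16.29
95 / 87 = 1.09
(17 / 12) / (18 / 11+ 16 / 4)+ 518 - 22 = 369211 / 744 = 496.25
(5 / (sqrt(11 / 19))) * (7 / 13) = 35 * sqrt(209) / 143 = 3.54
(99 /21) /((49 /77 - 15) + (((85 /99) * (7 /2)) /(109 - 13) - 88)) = -627264 /13615931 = -0.05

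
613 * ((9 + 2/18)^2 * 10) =41218120/81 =508865.68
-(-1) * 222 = 222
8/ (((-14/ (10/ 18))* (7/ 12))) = -80/ 147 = -0.54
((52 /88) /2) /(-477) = -13 /20988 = -0.00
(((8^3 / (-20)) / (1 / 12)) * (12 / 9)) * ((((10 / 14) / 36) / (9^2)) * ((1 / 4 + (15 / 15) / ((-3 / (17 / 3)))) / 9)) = 7552 / 413343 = 0.02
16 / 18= 8 / 9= 0.89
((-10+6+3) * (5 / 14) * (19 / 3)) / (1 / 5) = -475 / 42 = -11.31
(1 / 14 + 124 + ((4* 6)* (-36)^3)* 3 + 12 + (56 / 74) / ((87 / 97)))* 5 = -756904895465 / 45066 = -16795475.42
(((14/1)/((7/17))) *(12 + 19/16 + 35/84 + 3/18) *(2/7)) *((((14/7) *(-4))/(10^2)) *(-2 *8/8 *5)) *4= 44948/105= 428.08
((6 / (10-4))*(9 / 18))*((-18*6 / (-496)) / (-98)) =-27 / 24304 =-0.00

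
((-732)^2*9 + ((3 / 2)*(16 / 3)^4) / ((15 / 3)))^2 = 423877727728509184 / 18225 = 23258037186749.48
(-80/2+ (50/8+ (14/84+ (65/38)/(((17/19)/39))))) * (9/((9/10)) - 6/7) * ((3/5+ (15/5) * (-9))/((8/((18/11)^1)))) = -1203696/595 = -2023.02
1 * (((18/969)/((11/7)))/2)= 21/3553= 0.01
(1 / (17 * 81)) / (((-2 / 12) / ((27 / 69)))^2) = 36 / 8993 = 0.00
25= 25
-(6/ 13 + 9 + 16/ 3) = -14.79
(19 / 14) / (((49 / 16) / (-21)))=-456 / 49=-9.31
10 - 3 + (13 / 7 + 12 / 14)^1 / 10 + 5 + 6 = 1279 / 70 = 18.27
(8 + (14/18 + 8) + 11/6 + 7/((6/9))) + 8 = 37.11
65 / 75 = 13 / 15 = 0.87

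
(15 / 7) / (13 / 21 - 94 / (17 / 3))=-765 / 5701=-0.13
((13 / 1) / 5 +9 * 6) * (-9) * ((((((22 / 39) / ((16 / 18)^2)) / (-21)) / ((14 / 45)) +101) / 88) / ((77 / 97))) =-1016181584667 / 1381219840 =-735.71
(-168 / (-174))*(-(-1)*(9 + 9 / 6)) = 294 / 29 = 10.14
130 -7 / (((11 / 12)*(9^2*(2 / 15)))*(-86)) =130.01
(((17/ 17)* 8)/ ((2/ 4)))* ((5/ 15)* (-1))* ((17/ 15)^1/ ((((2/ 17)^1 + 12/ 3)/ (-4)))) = 5.87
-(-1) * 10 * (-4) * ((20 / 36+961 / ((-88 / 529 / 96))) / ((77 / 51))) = 37334581960 / 2541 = 14692869.72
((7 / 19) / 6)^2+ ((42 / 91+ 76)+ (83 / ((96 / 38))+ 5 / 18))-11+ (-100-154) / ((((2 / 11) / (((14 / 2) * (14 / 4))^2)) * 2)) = -283275806143 / 675792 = -419176.03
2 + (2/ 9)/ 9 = 164/ 81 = 2.02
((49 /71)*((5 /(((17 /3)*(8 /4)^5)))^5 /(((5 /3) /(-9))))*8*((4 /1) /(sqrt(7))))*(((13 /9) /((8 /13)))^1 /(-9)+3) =-8859375*sqrt(7) /11910623789056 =-0.00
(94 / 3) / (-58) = -47 / 87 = -0.54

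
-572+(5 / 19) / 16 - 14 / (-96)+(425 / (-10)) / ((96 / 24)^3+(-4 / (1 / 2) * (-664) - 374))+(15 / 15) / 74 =-6032387837 / 10549218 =-571.83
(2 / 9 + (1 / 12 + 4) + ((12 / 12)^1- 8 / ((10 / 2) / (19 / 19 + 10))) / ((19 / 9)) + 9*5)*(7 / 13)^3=48614419 / 7513740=6.47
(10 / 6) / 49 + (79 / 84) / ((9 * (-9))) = 1067 / 47628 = 0.02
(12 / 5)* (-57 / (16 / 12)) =-513 / 5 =-102.60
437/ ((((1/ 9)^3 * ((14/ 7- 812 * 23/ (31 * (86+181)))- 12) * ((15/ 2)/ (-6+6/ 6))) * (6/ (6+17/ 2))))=8496448101/ 202892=41876.70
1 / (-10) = -1 / 10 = -0.10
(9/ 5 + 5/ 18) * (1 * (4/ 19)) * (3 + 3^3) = 748/ 57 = 13.12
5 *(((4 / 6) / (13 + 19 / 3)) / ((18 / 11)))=55 / 522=0.11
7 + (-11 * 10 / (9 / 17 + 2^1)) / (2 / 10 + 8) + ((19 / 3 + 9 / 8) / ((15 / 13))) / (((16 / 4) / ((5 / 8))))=10993765 / 4061952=2.71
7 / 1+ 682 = 689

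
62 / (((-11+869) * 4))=31 / 1716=0.02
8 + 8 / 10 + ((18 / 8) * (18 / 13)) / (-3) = 1009 / 130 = 7.76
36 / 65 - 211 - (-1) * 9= -13094 / 65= -201.45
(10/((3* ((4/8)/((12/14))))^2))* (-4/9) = -1.45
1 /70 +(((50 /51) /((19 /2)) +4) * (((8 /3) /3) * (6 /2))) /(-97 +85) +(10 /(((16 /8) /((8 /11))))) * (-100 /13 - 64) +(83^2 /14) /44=-12491651869 /49884120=-250.41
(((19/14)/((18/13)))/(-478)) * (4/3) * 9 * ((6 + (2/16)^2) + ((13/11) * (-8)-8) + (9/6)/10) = 9815039/35333760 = 0.28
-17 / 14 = -1.21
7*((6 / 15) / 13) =14 / 65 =0.22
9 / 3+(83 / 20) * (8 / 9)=301 / 45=6.69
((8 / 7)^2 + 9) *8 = 4040 / 49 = 82.45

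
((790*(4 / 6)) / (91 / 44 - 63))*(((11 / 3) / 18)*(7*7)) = -2676520 / 31023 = -86.28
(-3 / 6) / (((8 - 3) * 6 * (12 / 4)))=-1 / 180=-0.01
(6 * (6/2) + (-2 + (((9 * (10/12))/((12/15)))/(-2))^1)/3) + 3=901/48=18.77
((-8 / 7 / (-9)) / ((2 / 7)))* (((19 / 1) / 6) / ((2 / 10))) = 190 / 27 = 7.04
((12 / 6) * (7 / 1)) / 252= 1 / 18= 0.06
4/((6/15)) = 10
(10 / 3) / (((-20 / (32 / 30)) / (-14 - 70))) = 14.93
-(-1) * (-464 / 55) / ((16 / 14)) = -406 / 55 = -7.38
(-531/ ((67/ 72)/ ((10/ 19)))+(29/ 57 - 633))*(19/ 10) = -1772.36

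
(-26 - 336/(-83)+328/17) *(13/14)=-24375/9877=-2.47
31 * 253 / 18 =7843 / 18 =435.72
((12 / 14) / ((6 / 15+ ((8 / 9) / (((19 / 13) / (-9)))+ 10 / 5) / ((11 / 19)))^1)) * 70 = -75 / 7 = -10.71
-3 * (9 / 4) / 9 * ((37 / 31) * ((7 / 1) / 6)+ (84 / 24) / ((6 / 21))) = -5075 / 496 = -10.23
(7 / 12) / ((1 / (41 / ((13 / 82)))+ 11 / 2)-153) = -0.00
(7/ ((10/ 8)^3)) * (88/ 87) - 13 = -101951/ 10875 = -9.37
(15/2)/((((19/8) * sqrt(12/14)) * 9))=10 * sqrt(42)/171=0.38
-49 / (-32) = 49 / 32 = 1.53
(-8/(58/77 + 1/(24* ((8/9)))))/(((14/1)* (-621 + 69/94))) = 264704/229896615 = 0.00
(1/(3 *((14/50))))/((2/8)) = 100/21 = 4.76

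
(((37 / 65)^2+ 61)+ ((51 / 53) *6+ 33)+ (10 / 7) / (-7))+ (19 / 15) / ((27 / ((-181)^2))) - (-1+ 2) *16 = 1440525559918 / 888758325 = 1620.83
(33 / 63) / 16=11 / 336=0.03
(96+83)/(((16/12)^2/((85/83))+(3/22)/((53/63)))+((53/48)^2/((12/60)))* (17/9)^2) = 1655419265280/218697358919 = 7.57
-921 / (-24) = 307 / 8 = 38.38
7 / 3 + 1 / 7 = 52 / 21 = 2.48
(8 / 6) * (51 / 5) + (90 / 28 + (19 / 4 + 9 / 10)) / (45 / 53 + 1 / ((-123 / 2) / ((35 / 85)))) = 63055091 / 2613884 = 24.12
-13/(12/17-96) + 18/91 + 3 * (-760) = -336068329/147420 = -2279.67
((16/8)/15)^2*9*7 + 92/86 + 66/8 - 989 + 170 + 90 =-3089809/4300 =-718.56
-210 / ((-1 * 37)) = 210 / 37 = 5.68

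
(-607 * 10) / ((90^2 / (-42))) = 4249 / 135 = 31.47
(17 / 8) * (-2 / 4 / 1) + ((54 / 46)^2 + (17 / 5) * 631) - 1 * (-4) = 90975963 / 42320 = 2149.72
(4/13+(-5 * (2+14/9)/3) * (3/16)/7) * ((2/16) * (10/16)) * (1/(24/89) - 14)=-5795/48384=-0.12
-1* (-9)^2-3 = -84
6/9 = 2/3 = 0.67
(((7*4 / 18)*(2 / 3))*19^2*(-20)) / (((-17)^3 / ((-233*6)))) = -94206560 / 44217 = -2130.55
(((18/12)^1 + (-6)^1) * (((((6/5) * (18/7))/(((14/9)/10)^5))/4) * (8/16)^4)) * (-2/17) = 8968066875/32000528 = 280.25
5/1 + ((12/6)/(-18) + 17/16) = 857/144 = 5.95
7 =7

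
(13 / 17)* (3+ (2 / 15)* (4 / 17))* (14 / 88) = 70343 / 190740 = 0.37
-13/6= -2.17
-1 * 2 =-2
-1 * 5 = -5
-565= -565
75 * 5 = 375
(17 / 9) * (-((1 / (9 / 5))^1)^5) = -53125 / 531441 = -0.10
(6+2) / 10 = 4 / 5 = 0.80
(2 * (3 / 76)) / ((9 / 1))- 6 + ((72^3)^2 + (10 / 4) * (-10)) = 15881803919923 / 114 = 139314069473.01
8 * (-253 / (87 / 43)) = -87032 / 87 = -1000.37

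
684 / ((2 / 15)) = 5130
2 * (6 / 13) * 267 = 3204 / 13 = 246.46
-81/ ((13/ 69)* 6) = -1863/ 26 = -71.65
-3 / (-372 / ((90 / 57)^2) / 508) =114300 / 11191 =10.21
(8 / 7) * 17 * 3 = 408 / 7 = 58.29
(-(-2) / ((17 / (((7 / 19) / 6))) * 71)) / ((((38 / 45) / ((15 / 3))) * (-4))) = -525 / 3485816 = -0.00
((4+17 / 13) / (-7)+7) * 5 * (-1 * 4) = -11360 / 91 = -124.84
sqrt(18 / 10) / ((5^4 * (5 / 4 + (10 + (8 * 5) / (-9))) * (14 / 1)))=54 * sqrt(5) / 5359375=0.00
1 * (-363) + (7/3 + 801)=1321/3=440.33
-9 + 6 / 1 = -3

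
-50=-50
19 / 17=1.12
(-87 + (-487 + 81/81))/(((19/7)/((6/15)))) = -8022/95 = -84.44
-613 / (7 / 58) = -35554 / 7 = -5079.14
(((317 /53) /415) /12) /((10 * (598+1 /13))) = 4121 /20521335000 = 0.00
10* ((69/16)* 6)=1035/4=258.75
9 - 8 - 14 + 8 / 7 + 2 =-69 / 7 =-9.86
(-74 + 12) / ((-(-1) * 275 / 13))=-2.93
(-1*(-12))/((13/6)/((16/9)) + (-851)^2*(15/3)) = 384/115872199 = 0.00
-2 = -2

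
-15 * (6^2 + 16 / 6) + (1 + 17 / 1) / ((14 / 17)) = -3907 / 7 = -558.14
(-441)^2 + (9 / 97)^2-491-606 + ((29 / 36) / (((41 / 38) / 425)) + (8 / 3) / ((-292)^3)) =193701.32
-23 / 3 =-7.67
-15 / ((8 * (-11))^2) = -0.00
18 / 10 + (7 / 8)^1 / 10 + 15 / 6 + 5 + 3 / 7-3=3817 / 560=6.82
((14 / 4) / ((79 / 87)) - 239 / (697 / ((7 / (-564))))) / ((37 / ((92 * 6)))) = 5512343438 / 95754557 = 57.57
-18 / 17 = -1.06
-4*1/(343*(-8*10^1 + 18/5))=10/65513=0.00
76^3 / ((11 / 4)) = 1755904 / 11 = 159627.64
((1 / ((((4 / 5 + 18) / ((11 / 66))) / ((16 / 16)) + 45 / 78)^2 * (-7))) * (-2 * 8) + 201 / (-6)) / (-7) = 101884137949 / 21289335858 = 4.79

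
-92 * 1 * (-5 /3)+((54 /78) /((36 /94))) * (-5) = 11255 /78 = 144.29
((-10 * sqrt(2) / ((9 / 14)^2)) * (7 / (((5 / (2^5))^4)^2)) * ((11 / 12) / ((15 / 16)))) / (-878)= 66375317945581568 * sqrt(2) / 125012109375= 750878.26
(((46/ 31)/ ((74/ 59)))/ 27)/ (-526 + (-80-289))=-1357/ 27717255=-0.00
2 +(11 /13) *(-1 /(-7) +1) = 270 /91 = 2.97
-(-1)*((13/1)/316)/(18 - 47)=-0.00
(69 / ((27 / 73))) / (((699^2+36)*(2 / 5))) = 8395 / 8795466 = 0.00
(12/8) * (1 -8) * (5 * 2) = -105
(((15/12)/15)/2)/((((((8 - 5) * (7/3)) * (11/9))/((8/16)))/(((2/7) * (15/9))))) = 5/4312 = 0.00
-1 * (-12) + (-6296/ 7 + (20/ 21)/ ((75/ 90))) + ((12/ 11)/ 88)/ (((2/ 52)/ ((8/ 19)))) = -14260812/ 16093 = -886.15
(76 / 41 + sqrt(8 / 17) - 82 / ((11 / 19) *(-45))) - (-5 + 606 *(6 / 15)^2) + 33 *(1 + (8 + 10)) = 2 *sqrt(34) / 17 + 54800674 / 101475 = 540.73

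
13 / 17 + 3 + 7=183 / 17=10.76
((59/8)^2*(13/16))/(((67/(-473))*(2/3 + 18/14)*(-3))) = 149832683/2812928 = 53.27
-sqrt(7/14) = -sqrt(2)/2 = -0.71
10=10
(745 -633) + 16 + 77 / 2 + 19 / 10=842 / 5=168.40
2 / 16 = 1 / 8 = 0.12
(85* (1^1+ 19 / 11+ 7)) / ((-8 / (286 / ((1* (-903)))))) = 118235 / 3612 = 32.73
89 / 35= 2.54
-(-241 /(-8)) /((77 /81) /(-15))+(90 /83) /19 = 461824695 /971432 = 475.41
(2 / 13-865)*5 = -56215 / 13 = -4324.23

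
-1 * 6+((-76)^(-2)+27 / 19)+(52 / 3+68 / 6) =417395 / 17328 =24.09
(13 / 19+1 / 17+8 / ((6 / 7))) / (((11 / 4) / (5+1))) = 78112 / 3553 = 21.98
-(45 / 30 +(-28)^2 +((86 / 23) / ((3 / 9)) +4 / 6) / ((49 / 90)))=-1819717 / 2254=-807.33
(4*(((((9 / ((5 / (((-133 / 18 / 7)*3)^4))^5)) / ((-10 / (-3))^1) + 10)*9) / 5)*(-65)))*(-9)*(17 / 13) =639030268161307690567045217 / 13060694016000000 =48927742076.99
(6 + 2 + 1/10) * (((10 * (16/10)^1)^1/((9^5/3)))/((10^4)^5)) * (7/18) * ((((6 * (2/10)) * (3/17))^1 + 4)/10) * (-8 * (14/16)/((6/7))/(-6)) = 61397/4182637500000000000000000000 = 0.00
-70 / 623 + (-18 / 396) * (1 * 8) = -466 / 979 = -0.48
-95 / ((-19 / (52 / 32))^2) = -845 / 1216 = -0.69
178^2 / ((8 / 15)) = 118815 / 2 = 59407.50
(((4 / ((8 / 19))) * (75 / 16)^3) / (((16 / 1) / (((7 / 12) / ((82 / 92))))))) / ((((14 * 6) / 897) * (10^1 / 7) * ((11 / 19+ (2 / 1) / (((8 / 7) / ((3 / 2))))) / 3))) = 1466283853125 / 5234229248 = 280.13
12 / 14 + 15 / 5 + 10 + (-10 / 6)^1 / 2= 547 / 42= 13.02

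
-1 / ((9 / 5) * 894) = -5 / 8046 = -0.00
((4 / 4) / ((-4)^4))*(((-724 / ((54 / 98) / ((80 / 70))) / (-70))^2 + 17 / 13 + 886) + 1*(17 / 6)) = 639850541 / 121305600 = 5.27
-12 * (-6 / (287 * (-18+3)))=-24 / 1435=-0.02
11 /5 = 2.20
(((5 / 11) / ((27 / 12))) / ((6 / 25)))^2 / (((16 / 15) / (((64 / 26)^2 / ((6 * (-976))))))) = -625000 / 909346581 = -0.00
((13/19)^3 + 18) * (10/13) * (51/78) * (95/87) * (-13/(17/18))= -18848850/136097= -138.50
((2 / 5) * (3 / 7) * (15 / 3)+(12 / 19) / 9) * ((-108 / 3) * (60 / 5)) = -53280 / 133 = -400.60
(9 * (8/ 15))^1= 24/ 5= 4.80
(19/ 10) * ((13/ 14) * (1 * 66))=8151/ 70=116.44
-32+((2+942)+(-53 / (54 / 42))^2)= 2611.27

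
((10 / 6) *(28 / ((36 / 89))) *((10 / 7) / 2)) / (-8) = -2225 / 216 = -10.30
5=5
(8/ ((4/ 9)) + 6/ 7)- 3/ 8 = 1035/ 56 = 18.48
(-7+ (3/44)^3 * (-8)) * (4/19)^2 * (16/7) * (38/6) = -2386016/531069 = -4.49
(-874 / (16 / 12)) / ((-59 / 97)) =127167 / 118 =1077.69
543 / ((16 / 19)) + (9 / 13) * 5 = 134841 / 208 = 648.27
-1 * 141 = -141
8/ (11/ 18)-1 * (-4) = 188/ 11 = 17.09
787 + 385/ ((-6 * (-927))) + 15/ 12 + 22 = 9013991/ 11124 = 810.32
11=11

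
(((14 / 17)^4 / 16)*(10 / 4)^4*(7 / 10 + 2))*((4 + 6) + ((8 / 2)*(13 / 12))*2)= 18907875 / 334084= 56.60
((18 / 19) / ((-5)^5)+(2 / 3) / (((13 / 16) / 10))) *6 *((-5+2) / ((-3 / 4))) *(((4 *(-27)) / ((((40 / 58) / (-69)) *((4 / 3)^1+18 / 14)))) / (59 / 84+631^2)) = 14485616230825152 / 7099347578984375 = 2.04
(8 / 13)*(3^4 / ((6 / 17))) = 141.23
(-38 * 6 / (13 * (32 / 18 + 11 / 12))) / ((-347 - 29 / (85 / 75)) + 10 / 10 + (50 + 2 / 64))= 1488384 / 73527649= 0.02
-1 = -1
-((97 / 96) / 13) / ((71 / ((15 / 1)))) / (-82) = 485 / 2421952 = 0.00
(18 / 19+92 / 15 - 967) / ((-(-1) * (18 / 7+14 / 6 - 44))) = 1915039 / 77995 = 24.55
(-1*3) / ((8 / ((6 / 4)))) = -9 / 16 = -0.56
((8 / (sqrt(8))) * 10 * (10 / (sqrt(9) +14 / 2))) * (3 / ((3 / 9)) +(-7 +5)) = 140 * sqrt(2) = 197.99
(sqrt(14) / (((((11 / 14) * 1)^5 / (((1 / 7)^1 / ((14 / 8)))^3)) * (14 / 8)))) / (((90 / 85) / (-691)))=-2.53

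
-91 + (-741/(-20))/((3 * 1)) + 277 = 3967/20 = 198.35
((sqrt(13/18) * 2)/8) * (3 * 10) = 6.37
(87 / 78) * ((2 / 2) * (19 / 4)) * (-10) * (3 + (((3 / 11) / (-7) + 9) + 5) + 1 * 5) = -4658705 / 4004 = -1163.51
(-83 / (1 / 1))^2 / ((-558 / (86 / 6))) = -296227 / 1674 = -176.96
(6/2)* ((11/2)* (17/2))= 561/4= 140.25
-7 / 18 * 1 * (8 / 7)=-4 / 9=-0.44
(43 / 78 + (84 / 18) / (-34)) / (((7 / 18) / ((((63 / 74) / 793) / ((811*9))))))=27 / 172420222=0.00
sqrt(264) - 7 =-7 + 2 * sqrt(66) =9.25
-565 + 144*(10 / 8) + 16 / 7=-2679 / 7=-382.71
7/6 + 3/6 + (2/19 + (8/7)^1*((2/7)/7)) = 35555/19551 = 1.82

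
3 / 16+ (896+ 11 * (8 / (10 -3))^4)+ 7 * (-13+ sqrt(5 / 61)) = 7 * sqrt(305) / 61+ 31652979 / 38416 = 825.96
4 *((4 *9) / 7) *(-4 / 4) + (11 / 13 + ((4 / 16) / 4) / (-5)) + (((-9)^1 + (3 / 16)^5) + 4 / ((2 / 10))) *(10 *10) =128851602781 / 119275520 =1080.29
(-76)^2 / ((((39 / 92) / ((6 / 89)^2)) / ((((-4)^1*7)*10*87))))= -155336509440 / 102973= -1508516.89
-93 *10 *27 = -25110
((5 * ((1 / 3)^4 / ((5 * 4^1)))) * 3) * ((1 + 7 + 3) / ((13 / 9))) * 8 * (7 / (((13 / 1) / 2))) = 308 / 507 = 0.61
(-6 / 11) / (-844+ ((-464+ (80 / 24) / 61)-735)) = 1098 / 4112449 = 0.00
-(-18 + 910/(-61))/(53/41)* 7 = 576296/3233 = 178.25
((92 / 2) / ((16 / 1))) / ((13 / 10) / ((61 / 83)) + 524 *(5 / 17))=119255 / 6466172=0.02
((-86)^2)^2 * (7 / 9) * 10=3829057120 / 9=425450791.11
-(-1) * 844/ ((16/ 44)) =2321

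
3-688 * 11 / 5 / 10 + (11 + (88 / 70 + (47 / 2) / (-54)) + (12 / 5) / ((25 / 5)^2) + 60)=-7223773 / 94500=-76.44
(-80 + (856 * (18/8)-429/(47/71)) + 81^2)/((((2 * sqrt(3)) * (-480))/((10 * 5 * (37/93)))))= -33731975 * sqrt(3)/629424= -92.82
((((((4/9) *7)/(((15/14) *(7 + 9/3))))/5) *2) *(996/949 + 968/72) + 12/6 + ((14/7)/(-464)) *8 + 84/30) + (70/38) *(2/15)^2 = 6.48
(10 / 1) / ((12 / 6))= 5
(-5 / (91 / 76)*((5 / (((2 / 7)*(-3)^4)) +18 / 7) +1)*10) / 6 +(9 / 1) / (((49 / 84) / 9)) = 17413586 / 154791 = 112.50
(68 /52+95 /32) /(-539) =-1779 /224224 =-0.01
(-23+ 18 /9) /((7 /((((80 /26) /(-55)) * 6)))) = 144 /143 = 1.01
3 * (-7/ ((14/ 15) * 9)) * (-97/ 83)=2.92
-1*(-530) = 530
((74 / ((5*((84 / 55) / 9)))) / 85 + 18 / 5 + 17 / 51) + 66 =50665 / 714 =70.96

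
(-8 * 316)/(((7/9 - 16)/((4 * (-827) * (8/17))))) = -602108928/2329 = -258526.80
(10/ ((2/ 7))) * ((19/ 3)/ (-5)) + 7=-37.33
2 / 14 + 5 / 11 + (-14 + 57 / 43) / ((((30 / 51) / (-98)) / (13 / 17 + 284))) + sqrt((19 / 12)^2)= 23890828289 / 39732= 601299.41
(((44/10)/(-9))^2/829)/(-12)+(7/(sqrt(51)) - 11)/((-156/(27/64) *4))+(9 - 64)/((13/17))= -4821338421427/67041561600 - 21 *sqrt(51)/226304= -71.92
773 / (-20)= -38.65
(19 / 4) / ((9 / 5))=95 / 36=2.64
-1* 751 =-751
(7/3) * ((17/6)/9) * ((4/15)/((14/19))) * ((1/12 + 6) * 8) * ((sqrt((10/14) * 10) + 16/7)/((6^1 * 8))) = 47158/76545 + 23579 * sqrt(14)/122472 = 1.34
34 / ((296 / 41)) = 697 / 148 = 4.71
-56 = -56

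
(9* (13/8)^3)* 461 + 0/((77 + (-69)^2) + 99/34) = 9115353/512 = 17803.42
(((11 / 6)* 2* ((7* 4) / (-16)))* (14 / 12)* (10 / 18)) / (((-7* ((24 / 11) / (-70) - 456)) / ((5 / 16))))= -741125 / 1820330496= -0.00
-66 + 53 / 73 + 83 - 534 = -37688 / 73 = -516.27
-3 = -3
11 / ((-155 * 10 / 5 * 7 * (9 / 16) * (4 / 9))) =-0.02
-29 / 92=-0.32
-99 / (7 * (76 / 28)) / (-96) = 33 / 608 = 0.05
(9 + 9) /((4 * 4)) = 9 /8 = 1.12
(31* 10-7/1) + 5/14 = 4247/14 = 303.36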